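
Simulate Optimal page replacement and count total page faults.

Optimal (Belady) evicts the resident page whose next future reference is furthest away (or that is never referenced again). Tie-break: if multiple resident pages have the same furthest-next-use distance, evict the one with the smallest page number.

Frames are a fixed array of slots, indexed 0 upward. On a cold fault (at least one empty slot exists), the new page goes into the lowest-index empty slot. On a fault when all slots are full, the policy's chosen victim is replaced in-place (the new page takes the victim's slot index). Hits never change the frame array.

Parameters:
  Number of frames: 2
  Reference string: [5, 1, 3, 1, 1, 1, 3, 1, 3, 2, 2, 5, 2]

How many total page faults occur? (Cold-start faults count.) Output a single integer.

Step 0: ref 5 → FAULT, frames=[5,-]
Step 1: ref 1 → FAULT, frames=[5,1]
Step 2: ref 3 → FAULT (evict 5), frames=[3,1]
Step 3: ref 1 → HIT, frames=[3,1]
Step 4: ref 1 → HIT, frames=[3,1]
Step 5: ref 1 → HIT, frames=[3,1]
Step 6: ref 3 → HIT, frames=[3,1]
Step 7: ref 1 → HIT, frames=[3,1]
Step 8: ref 3 → HIT, frames=[3,1]
Step 9: ref 2 → FAULT (evict 1), frames=[3,2]
Step 10: ref 2 → HIT, frames=[3,2]
Step 11: ref 5 → FAULT (evict 3), frames=[5,2]
Step 12: ref 2 → HIT, frames=[5,2]
Total faults: 5

Answer: 5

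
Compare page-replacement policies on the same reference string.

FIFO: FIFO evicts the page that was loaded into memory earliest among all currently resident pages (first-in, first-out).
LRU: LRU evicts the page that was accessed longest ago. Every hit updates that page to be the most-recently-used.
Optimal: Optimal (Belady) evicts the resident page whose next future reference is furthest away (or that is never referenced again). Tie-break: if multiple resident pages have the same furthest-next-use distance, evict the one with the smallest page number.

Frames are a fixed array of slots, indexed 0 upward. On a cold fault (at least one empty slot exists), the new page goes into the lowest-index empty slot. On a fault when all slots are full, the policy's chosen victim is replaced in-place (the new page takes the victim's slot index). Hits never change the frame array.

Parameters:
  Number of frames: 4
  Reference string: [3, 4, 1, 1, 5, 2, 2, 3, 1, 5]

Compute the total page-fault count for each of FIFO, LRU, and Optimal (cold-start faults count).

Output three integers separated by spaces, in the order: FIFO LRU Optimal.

Answer: 6 6 5

Derivation:
--- FIFO ---
  step 0: ref 3 -> FAULT, frames=[3,-,-,-] (faults so far: 1)
  step 1: ref 4 -> FAULT, frames=[3,4,-,-] (faults so far: 2)
  step 2: ref 1 -> FAULT, frames=[3,4,1,-] (faults so far: 3)
  step 3: ref 1 -> HIT, frames=[3,4,1,-] (faults so far: 3)
  step 4: ref 5 -> FAULT, frames=[3,4,1,5] (faults so far: 4)
  step 5: ref 2 -> FAULT, evict 3, frames=[2,4,1,5] (faults so far: 5)
  step 6: ref 2 -> HIT, frames=[2,4,1,5] (faults so far: 5)
  step 7: ref 3 -> FAULT, evict 4, frames=[2,3,1,5] (faults so far: 6)
  step 8: ref 1 -> HIT, frames=[2,3,1,5] (faults so far: 6)
  step 9: ref 5 -> HIT, frames=[2,3,1,5] (faults so far: 6)
  FIFO total faults: 6
--- LRU ---
  step 0: ref 3 -> FAULT, frames=[3,-,-,-] (faults so far: 1)
  step 1: ref 4 -> FAULT, frames=[3,4,-,-] (faults so far: 2)
  step 2: ref 1 -> FAULT, frames=[3,4,1,-] (faults so far: 3)
  step 3: ref 1 -> HIT, frames=[3,4,1,-] (faults so far: 3)
  step 4: ref 5 -> FAULT, frames=[3,4,1,5] (faults so far: 4)
  step 5: ref 2 -> FAULT, evict 3, frames=[2,4,1,5] (faults so far: 5)
  step 6: ref 2 -> HIT, frames=[2,4,1,5] (faults so far: 5)
  step 7: ref 3 -> FAULT, evict 4, frames=[2,3,1,5] (faults so far: 6)
  step 8: ref 1 -> HIT, frames=[2,3,1,5] (faults so far: 6)
  step 9: ref 5 -> HIT, frames=[2,3,1,5] (faults so far: 6)
  LRU total faults: 6
--- Optimal ---
  step 0: ref 3 -> FAULT, frames=[3,-,-,-] (faults so far: 1)
  step 1: ref 4 -> FAULT, frames=[3,4,-,-] (faults so far: 2)
  step 2: ref 1 -> FAULT, frames=[3,4,1,-] (faults so far: 3)
  step 3: ref 1 -> HIT, frames=[3,4,1,-] (faults so far: 3)
  step 4: ref 5 -> FAULT, frames=[3,4,1,5] (faults so far: 4)
  step 5: ref 2 -> FAULT, evict 4, frames=[3,2,1,5] (faults so far: 5)
  step 6: ref 2 -> HIT, frames=[3,2,1,5] (faults so far: 5)
  step 7: ref 3 -> HIT, frames=[3,2,1,5] (faults so far: 5)
  step 8: ref 1 -> HIT, frames=[3,2,1,5] (faults so far: 5)
  step 9: ref 5 -> HIT, frames=[3,2,1,5] (faults so far: 5)
  Optimal total faults: 5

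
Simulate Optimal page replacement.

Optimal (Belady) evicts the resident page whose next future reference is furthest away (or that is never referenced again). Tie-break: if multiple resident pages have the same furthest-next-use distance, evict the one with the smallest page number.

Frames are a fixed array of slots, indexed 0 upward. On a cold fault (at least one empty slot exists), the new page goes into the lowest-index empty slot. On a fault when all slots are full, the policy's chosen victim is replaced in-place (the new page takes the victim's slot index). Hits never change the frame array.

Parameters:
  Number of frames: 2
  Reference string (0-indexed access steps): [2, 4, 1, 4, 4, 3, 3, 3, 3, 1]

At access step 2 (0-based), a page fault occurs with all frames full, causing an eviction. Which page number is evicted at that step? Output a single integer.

Answer: 2

Derivation:
Step 0: ref 2 -> FAULT, frames=[2,-]
Step 1: ref 4 -> FAULT, frames=[2,4]
Step 2: ref 1 -> FAULT, evict 2, frames=[1,4]
At step 2: evicted page 2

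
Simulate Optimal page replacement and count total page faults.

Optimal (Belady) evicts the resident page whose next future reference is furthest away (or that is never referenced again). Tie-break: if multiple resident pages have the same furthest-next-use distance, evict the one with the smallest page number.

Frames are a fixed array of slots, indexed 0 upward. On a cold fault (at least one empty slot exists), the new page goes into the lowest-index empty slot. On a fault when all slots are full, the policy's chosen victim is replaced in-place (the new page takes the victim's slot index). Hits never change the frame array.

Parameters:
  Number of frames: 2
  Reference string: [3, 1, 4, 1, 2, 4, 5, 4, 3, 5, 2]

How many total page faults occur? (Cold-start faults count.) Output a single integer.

Step 0: ref 3 → FAULT, frames=[3,-]
Step 1: ref 1 → FAULT, frames=[3,1]
Step 2: ref 4 → FAULT (evict 3), frames=[4,1]
Step 3: ref 1 → HIT, frames=[4,1]
Step 4: ref 2 → FAULT (evict 1), frames=[4,2]
Step 5: ref 4 → HIT, frames=[4,2]
Step 6: ref 5 → FAULT (evict 2), frames=[4,5]
Step 7: ref 4 → HIT, frames=[4,5]
Step 8: ref 3 → FAULT (evict 4), frames=[3,5]
Step 9: ref 5 → HIT, frames=[3,5]
Step 10: ref 2 → FAULT (evict 3), frames=[2,5]
Total faults: 7

Answer: 7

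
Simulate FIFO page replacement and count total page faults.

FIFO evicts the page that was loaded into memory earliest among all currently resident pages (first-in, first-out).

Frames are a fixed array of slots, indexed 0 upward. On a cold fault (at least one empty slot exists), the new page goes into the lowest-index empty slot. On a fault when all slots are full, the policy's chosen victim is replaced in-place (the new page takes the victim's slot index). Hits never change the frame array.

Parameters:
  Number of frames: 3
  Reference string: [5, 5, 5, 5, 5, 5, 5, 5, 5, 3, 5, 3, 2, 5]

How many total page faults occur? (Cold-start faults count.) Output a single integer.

Step 0: ref 5 → FAULT, frames=[5,-,-]
Step 1: ref 5 → HIT, frames=[5,-,-]
Step 2: ref 5 → HIT, frames=[5,-,-]
Step 3: ref 5 → HIT, frames=[5,-,-]
Step 4: ref 5 → HIT, frames=[5,-,-]
Step 5: ref 5 → HIT, frames=[5,-,-]
Step 6: ref 5 → HIT, frames=[5,-,-]
Step 7: ref 5 → HIT, frames=[5,-,-]
Step 8: ref 5 → HIT, frames=[5,-,-]
Step 9: ref 3 → FAULT, frames=[5,3,-]
Step 10: ref 5 → HIT, frames=[5,3,-]
Step 11: ref 3 → HIT, frames=[5,3,-]
Step 12: ref 2 → FAULT, frames=[5,3,2]
Step 13: ref 5 → HIT, frames=[5,3,2]
Total faults: 3

Answer: 3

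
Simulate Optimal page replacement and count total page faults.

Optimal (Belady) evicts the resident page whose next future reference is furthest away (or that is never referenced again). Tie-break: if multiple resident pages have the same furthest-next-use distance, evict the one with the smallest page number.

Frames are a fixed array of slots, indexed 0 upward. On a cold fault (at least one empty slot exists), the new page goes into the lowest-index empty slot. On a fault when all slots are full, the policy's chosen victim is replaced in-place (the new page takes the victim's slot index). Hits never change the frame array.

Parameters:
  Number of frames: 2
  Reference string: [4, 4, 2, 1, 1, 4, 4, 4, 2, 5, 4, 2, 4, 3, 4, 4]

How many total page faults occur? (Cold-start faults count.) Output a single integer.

Answer: 7

Derivation:
Step 0: ref 4 → FAULT, frames=[4,-]
Step 1: ref 4 → HIT, frames=[4,-]
Step 2: ref 2 → FAULT, frames=[4,2]
Step 3: ref 1 → FAULT (evict 2), frames=[4,1]
Step 4: ref 1 → HIT, frames=[4,1]
Step 5: ref 4 → HIT, frames=[4,1]
Step 6: ref 4 → HIT, frames=[4,1]
Step 7: ref 4 → HIT, frames=[4,1]
Step 8: ref 2 → FAULT (evict 1), frames=[4,2]
Step 9: ref 5 → FAULT (evict 2), frames=[4,5]
Step 10: ref 4 → HIT, frames=[4,5]
Step 11: ref 2 → FAULT (evict 5), frames=[4,2]
Step 12: ref 4 → HIT, frames=[4,2]
Step 13: ref 3 → FAULT (evict 2), frames=[4,3]
Step 14: ref 4 → HIT, frames=[4,3]
Step 15: ref 4 → HIT, frames=[4,3]
Total faults: 7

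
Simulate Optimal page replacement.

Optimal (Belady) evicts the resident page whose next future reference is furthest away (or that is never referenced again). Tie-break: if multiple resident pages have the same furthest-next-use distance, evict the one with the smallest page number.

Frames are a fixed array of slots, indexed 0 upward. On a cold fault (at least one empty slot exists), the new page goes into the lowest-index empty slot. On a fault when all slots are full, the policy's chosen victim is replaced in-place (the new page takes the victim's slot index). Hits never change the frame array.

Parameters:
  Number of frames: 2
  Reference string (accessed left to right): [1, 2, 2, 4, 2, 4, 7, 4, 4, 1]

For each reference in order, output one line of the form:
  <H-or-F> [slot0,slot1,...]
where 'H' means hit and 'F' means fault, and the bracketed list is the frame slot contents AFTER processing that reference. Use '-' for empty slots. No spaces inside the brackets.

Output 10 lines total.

F [1,-]
F [1,2]
H [1,2]
F [4,2]
H [4,2]
H [4,2]
F [4,7]
H [4,7]
H [4,7]
F [1,7]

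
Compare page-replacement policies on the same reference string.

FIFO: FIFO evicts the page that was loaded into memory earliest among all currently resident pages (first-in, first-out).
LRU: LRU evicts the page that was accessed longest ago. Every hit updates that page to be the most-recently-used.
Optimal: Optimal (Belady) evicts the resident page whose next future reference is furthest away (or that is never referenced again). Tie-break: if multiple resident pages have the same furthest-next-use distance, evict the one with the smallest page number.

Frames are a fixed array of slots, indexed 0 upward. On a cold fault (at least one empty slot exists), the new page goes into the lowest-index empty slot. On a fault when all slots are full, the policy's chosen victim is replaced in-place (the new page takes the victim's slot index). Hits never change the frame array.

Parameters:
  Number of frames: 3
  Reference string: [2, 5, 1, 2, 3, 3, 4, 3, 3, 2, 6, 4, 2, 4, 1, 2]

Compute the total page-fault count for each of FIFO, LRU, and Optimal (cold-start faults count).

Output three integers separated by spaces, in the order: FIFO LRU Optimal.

--- FIFO ---
  step 0: ref 2 -> FAULT, frames=[2,-,-] (faults so far: 1)
  step 1: ref 5 -> FAULT, frames=[2,5,-] (faults so far: 2)
  step 2: ref 1 -> FAULT, frames=[2,5,1] (faults so far: 3)
  step 3: ref 2 -> HIT, frames=[2,5,1] (faults so far: 3)
  step 4: ref 3 -> FAULT, evict 2, frames=[3,5,1] (faults so far: 4)
  step 5: ref 3 -> HIT, frames=[3,5,1] (faults so far: 4)
  step 6: ref 4 -> FAULT, evict 5, frames=[3,4,1] (faults so far: 5)
  step 7: ref 3 -> HIT, frames=[3,4,1] (faults so far: 5)
  step 8: ref 3 -> HIT, frames=[3,4,1] (faults so far: 5)
  step 9: ref 2 -> FAULT, evict 1, frames=[3,4,2] (faults so far: 6)
  step 10: ref 6 -> FAULT, evict 3, frames=[6,4,2] (faults so far: 7)
  step 11: ref 4 -> HIT, frames=[6,4,2] (faults so far: 7)
  step 12: ref 2 -> HIT, frames=[6,4,2] (faults so far: 7)
  step 13: ref 4 -> HIT, frames=[6,4,2] (faults so far: 7)
  step 14: ref 1 -> FAULT, evict 4, frames=[6,1,2] (faults so far: 8)
  step 15: ref 2 -> HIT, frames=[6,1,2] (faults so far: 8)
  FIFO total faults: 8
--- LRU ---
  step 0: ref 2 -> FAULT, frames=[2,-,-] (faults so far: 1)
  step 1: ref 5 -> FAULT, frames=[2,5,-] (faults so far: 2)
  step 2: ref 1 -> FAULT, frames=[2,5,1] (faults so far: 3)
  step 3: ref 2 -> HIT, frames=[2,5,1] (faults so far: 3)
  step 4: ref 3 -> FAULT, evict 5, frames=[2,3,1] (faults so far: 4)
  step 5: ref 3 -> HIT, frames=[2,3,1] (faults so far: 4)
  step 6: ref 4 -> FAULT, evict 1, frames=[2,3,4] (faults so far: 5)
  step 7: ref 3 -> HIT, frames=[2,3,4] (faults so far: 5)
  step 8: ref 3 -> HIT, frames=[2,3,4] (faults so far: 5)
  step 9: ref 2 -> HIT, frames=[2,3,4] (faults so far: 5)
  step 10: ref 6 -> FAULT, evict 4, frames=[2,3,6] (faults so far: 6)
  step 11: ref 4 -> FAULT, evict 3, frames=[2,4,6] (faults so far: 7)
  step 12: ref 2 -> HIT, frames=[2,4,6] (faults so far: 7)
  step 13: ref 4 -> HIT, frames=[2,4,6] (faults so far: 7)
  step 14: ref 1 -> FAULT, evict 6, frames=[2,4,1] (faults so far: 8)
  step 15: ref 2 -> HIT, frames=[2,4,1] (faults so far: 8)
  LRU total faults: 8
--- Optimal ---
  step 0: ref 2 -> FAULT, frames=[2,-,-] (faults so far: 1)
  step 1: ref 5 -> FAULT, frames=[2,5,-] (faults so far: 2)
  step 2: ref 1 -> FAULT, frames=[2,5,1] (faults so far: 3)
  step 3: ref 2 -> HIT, frames=[2,5,1] (faults so far: 3)
  step 4: ref 3 -> FAULT, evict 5, frames=[2,3,1] (faults so far: 4)
  step 5: ref 3 -> HIT, frames=[2,3,1] (faults so far: 4)
  step 6: ref 4 -> FAULT, evict 1, frames=[2,3,4] (faults so far: 5)
  step 7: ref 3 -> HIT, frames=[2,3,4] (faults so far: 5)
  step 8: ref 3 -> HIT, frames=[2,3,4] (faults so far: 5)
  step 9: ref 2 -> HIT, frames=[2,3,4] (faults so far: 5)
  step 10: ref 6 -> FAULT, evict 3, frames=[2,6,4] (faults so far: 6)
  step 11: ref 4 -> HIT, frames=[2,6,4] (faults so far: 6)
  step 12: ref 2 -> HIT, frames=[2,6,4] (faults so far: 6)
  step 13: ref 4 -> HIT, frames=[2,6,4] (faults so far: 6)
  step 14: ref 1 -> FAULT, evict 4, frames=[2,6,1] (faults so far: 7)
  step 15: ref 2 -> HIT, frames=[2,6,1] (faults so far: 7)
  Optimal total faults: 7

Answer: 8 8 7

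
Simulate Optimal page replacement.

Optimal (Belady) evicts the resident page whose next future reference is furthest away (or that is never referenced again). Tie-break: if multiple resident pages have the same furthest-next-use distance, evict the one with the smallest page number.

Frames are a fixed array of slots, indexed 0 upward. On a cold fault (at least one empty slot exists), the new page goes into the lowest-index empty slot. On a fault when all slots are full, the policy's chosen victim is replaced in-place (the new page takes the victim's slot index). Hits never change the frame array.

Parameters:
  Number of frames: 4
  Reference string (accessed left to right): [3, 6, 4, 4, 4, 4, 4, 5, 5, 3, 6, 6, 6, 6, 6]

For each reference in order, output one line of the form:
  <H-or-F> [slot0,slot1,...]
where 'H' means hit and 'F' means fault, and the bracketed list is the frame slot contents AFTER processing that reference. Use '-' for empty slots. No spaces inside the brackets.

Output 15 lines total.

F [3,-,-,-]
F [3,6,-,-]
F [3,6,4,-]
H [3,6,4,-]
H [3,6,4,-]
H [3,6,4,-]
H [3,6,4,-]
F [3,6,4,5]
H [3,6,4,5]
H [3,6,4,5]
H [3,6,4,5]
H [3,6,4,5]
H [3,6,4,5]
H [3,6,4,5]
H [3,6,4,5]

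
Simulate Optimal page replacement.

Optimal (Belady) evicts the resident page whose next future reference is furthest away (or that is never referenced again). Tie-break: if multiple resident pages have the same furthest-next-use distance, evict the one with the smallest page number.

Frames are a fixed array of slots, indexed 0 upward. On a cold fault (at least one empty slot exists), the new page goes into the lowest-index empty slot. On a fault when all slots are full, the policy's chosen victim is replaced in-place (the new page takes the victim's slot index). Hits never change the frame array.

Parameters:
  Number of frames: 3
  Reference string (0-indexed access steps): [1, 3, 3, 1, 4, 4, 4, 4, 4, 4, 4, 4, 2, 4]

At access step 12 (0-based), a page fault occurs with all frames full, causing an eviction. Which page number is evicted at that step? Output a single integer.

Step 0: ref 1 -> FAULT, frames=[1,-,-]
Step 1: ref 3 -> FAULT, frames=[1,3,-]
Step 2: ref 3 -> HIT, frames=[1,3,-]
Step 3: ref 1 -> HIT, frames=[1,3,-]
Step 4: ref 4 -> FAULT, frames=[1,3,4]
Step 5: ref 4 -> HIT, frames=[1,3,4]
Step 6: ref 4 -> HIT, frames=[1,3,4]
Step 7: ref 4 -> HIT, frames=[1,3,4]
Step 8: ref 4 -> HIT, frames=[1,3,4]
Step 9: ref 4 -> HIT, frames=[1,3,4]
Step 10: ref 4 -> HIT, frames=[1,3,4]
Step 11: ref 4 -> HIT, frames=[1,3,4]
Step 12: ref 2 -> FAULT, evict 1, frames=[2,3,4]
At step 12: evicted page 1

Answer: 1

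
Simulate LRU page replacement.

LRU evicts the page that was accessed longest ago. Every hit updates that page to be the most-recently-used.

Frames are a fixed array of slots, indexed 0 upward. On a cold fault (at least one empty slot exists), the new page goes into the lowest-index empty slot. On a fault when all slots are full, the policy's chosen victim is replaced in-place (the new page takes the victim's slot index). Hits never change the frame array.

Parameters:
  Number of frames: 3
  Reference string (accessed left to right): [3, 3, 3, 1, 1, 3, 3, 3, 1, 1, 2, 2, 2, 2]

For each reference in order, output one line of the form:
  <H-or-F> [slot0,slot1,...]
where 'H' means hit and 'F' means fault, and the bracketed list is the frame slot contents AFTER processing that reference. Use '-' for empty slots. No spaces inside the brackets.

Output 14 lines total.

F [3,-,-]
H [3,-,-]
H [3,-,-]
F [3,1,-]
H [3,1,-]
H [3,1,-]
H [3,1,-]
H [3,1,-]
H [3,1,-]
H [3,1,-]
F [3,1,2]
H [3,1,2]
H [3,1,2]
H [3,1,2]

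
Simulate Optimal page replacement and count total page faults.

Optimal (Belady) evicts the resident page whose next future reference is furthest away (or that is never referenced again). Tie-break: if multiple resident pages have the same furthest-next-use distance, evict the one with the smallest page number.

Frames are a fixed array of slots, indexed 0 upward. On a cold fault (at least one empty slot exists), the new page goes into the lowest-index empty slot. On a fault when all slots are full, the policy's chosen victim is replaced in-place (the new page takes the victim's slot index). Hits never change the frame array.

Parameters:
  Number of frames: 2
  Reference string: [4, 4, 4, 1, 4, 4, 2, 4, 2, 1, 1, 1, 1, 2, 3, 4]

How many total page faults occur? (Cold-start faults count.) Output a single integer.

Step 0: ref 4 → FAULT, frames=[4,-]
Step 1: ref 4 → HIT, frames=[4,-]
Step 2: ref 4 → HIT, frames=[4,-]
Step 3: ref 1 → FAULT, frames=[4,1]
Step 4: ref 4 → HIT, frames=[4,1]
Step 5: ref 4 → HIT, frames=[4,1]
Step 6: ref 2 → FAULT (evict 1), frames=[4,2]
Step 7: ref 4 → HIT, frames=[4,2]
Step 8: ref 2 → HIT, frames=[4,2]
Step 9: ref 1 → FAULT (evict 4), frames=[1,2]
Step 10: ref 1 → HIT, frames=[1,2]
Step 11: ref 1 → HIT, frames=[1,2]
Step 12: ref 1 → HIT, frames=[1,2]
Step 13: ref 2 → HIT, frames=[1,2]
Step 14: ref 3 → FAULT (evict 1), frames=[3,2]
Step 15: ref 4 → FAULT (evict 2), frames=[3,4]
Total faults: 6

Answer: 6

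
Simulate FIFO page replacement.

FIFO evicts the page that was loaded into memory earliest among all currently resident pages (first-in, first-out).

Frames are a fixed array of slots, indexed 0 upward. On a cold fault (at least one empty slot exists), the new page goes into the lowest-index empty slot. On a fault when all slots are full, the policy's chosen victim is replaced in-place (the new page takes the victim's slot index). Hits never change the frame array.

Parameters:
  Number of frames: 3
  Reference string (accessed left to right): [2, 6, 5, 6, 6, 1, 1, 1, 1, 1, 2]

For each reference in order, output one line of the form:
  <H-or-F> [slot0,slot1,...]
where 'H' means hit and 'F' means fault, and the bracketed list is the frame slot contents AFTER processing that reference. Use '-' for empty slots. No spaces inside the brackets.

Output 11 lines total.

F [2,-,-]
F [2,6,-]
F [2,6,5]
H [2,6,5]
H [2,6,5]
F [1,6,5]
H [1,6,5]
H [1,6,5]
H [1,6,5]
H [1,6,5]
F [1,2,5]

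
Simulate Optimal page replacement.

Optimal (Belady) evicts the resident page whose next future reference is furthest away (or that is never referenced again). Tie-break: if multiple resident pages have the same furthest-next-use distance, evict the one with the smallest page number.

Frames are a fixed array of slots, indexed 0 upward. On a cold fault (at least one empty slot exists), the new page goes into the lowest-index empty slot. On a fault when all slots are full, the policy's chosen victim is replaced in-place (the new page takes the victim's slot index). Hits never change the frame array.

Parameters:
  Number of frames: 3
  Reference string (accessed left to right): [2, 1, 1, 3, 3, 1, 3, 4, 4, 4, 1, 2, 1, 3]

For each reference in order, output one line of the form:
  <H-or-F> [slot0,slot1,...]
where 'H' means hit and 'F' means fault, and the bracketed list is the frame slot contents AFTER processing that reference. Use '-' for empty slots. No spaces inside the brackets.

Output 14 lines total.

F [2,-,-]
F [2,1,-]
H [2,1,-]
F [2,1,3]
H [2,1,3]
H [2,1,3]
H [2,1,3]
F [2,1,4]
H [2,1,4]
H [2,1,4]
H [2,1,4]
H [2,1,4]
H [2,1,4]
F [2,3,4]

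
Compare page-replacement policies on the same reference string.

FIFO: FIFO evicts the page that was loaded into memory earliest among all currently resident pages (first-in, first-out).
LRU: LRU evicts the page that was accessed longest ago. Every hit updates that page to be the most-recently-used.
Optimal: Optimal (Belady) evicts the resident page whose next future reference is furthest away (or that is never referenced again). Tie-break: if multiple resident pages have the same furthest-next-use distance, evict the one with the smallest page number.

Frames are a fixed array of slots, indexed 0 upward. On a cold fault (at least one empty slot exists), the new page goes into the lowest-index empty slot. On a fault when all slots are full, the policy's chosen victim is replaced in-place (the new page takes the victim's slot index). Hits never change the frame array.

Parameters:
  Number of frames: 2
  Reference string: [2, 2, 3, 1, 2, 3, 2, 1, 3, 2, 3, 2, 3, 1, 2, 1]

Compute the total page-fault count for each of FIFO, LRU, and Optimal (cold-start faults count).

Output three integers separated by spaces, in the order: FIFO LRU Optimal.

--- FIFO ---
  step 0: ref 2 -> FAULT, frames=[2,-] (faults so far: 1)
  step 1: ref 2 -> HIT, frames=[2,-] (faults so far: 1)
  step 2: ref 3 -> FAULT, frames=[2,3] (faults so far: 2)
  step 3: ref 1 -> FAULT, evict 2, frames=[1,3] (faults so far: 3)
  step 4: ref 2 -> FAULT, evict 3, frames=[1,2] (faults so far: 4)
  step 5: ref 3 -> FAULT, evict 1, frames=[3,2] (faults so far: 5)
  step 6: ref 2 -> HIT, frames=[3,2] (faults so far: 5)
  step 7: ref 1 -> FAULT, evict 2, frames=[3,1] (faults so far: 6)
  step 8: ref 3 -> HIT, frames=[3,1] (faults so far: 6)
  step 9: ref 2 -> FAULT, evict 3, frames=[2,1] (faults so far: 7)
  step 10: ref 3 -> FAULT, evict 1, frames=[2,3] (faults so far: 8)
  step 11: ref 2 -> HIT, frames=[2,3] (faults so far: 8)
  step 12: ref 3 -> HIT, frames=[2,3] (faults so far: 8)
  step 13: ref 1 -> FAULT, evict 2, frames=[1,3] (faults so far: 9)
  step 14: ref 2 -> FAULT, evict 3, frames=[1,2] (faults so far: 10)
  step 15: ref 1 -> HIT, frames=[1,2] (faults so far: 10)
  FIFO total faults: 10
--- LRU ---
  step 0: ref 2 -> FAULT, frames=[2,-] (faults so far: 1)
  step 1: ref 2 -> HIT, frames=[2,-] (faults so far: 1)
  step 2: ref 3 -> FAULT, frames=[2,3] (faults so far: 2)
  step 3: ref 1 -> FAULT, evict 2, frames=[1,3] (faults so far: 3)
  step 4: ref 2 -> FAULT, evict 3, frames=[1,2] (faults so far: 4)
  step 5: ref 3 -> FAULT, evict 1, frames=[3,2] (faults so far: 5)
  step 6: ref 2 -> HIT, frames=[3,2] (faults so far: 5)
  step 7: ref 1 -> FAULT, evict 3, frames=[1,2] (faults so far: 6)
  step 8: ref 3 -> FAULT, evict 2, frames=[1,3] (faults so far: 7)
  step 9: ref 2 -> FAULT, evict 1, frames=[2,3] (faults so far: 8)
  step 10: ref 3 -> HIT, frames=[2,3] (faults so far: 8)
  step 11: ref 2 -> HIT, frames=[2,3] (faults so far: 8)
  step 12: ref 3 -> HIT, frames=[2,3] (faults so far: 8)
  step 13: ref 1 -> FAULT, evict 2, frames=[1,3] (faults so far: 9)
  step 14: ref 2 -> FAULT, evict 3, frames=[1,2] (faults so far: 10)
  step 15: ref 1 -> HIT, frames=[1,2] (faults so far: 10)
  LRU total faults: 10
--- Optimal ---
  step 0: ref 2 -> FAULT, frames=[2,-] (faults so far: 1)
  step 1: ref 2 -> HIT, frames=[2,-] (faults so far: 1)
  step 2: ref 3 -> FAULT, frames=[2,3] (faults so far: 2)
  step 3: ref 1 -> FAULT, evict 3, frames=[2,1] (faults so far: 3)
  step 4: ref 2 -> HIT, frames=[2,1] (faults so far: 3)
  step 5: ref 3 -> FAULT, evict 1, frames=[2,3] (faults so far: 4)
  step 6: ref 2 -> HIT, frames=[2,3] (faults so far: 4)
  step 7: ref 1 -> FAULT, evict 2, frames=[1,3] (faults so far: 5)
  step 8: ref 3 -> HIT, frames=[1,3] (faults so far: 5)
  step 9: ref 2 -> FAULT, evict 1, frames=[2,3] (faults so far: 6)
  step 10: ref 3 -> HIT, frames=[2,3] (faults so far: 6)
  step 11: ref 2 -> HIT, frames=[2,3] (faults so far: 6)
  step 12: ref 3 -> HIT, frames=[2,3] (faults so far: 6)
  step 13: ref 1 -> FAULT, evict 3, frames=[2,1] (faults so far: 7)
  step 14: ref 2 -> HIT, frames=[2,1] (faults so far: 7)
  step 15: ref 1 -> HIT, frames=[2,1] (faults so far: 7)
  Optimal total faults: 7

Answer: 10 10 7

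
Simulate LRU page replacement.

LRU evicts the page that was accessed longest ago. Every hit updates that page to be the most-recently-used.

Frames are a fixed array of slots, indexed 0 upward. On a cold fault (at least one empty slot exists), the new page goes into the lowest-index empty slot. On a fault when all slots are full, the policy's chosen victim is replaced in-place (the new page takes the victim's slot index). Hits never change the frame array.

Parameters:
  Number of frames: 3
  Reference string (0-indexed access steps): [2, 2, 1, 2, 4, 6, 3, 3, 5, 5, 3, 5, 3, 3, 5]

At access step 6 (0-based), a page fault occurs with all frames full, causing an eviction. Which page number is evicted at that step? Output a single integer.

Answer: 2

Derivation:
Step 0: ref 2 -> FAULT, frames=[2,-,-]
Step 1: ref 2 -> HIT, frames=[2,-,-]
Step 2: ref 1 -> FAULT, frames=[2,1,-]
Step 3: ref 2 -> HIT, frames=[2,1,-]
Step 4: ref 4 -> FAULT, frames=[2,1,4]
Step 5: ref 6 -> FAULT, evict 1, frames=[2,6,4]
Step 6: ref 3 -> FAULT, evict 2, frames=[3,6,4]
At step 6: evicted page 2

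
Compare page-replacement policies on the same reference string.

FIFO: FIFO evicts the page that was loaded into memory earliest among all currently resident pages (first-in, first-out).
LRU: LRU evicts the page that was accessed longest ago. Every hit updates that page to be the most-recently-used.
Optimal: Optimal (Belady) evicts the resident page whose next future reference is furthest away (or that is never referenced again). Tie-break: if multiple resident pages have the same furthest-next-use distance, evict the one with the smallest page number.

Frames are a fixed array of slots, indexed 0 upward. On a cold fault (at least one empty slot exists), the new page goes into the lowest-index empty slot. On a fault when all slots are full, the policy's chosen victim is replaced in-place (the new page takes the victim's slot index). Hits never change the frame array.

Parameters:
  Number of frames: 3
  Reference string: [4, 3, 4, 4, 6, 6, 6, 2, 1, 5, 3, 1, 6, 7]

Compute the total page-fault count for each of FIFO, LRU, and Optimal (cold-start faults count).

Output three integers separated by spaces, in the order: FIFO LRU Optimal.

Answer: 9 9 8

Derivation:
--- FIFO ---
  step 0: ref 4 -> FAULT, frames=[4,-,-] (faults so far: 1)
  step 1: ref 3 -> FAULT, frames=[4,3,-] (faults so far: 2)
  step 2: ref 4 -> HIT, frames=[4,3,-] (faults so far: 2)
  step 3: ref 4 -> HIT, frames=[4,3,-] (faults so far: 2)
  step 4: ref 6 -> FAULT, frames=[4,3,6] (faults so far: 3)
  step 5: ref 6 -> HIT, frames=[4,3,6] (faults so far: 3)
  step 6: ref 6 -> HIT, frames=[4,3,6] (faults so far: 3)
  step 7: ref 2 -> FAULT, evict 4, frames=[2,3,6] (faults so far: 4)
  step 8: ref 1 -> FAULT, evict 3, frames=[2,1,6] (faults so far: 5)
  step 9: ref 5 -> FAULT, evict 6, frames=[2,1,5] (faults so far: 6)
  step 10: ref 3 -> FAULT, evict 2, frames=[3,1,5] (faults so far: 7)
  step 11: ref 1 -> HIT, frames=[3,1,5] (faults so far: 7)
  step 12: ref 6 -> FAULT, evict 1, frames=[3,6,5] (faults so far: 8)
  step 13: ref 7 -> FAULT, evict 5, frames=[3,6,7] (faults so far: 9)
  FIFO total faults: 9
--- LRU ---
  step 0: ref 4 -> FAULT, frames=[4,-,-] (faults so far: 1)
  step 1: ref 3 -> FAULT, frames=[4,3,-] (faults so far: 2)
  step 2: ref 4 -> HIT, frames=[4,3,-] (faults so far: 2)
  step 3: ref 4 -> HIT, frames=[4,3,-] (faults so far: 2)
  step 4: ref 6 -> FAULT, frames=[4,3,6] (faults so far: 3)
  step 5: ref 6 -> HIT, frames=[4,3,6] (faults so far: 3)
  step 6: ref 6 -> HIT, frames=[4,3,6] (faults so far: 3)
  step 7: ref 2 -> FAULT, evict 3, frames=[4,2,6] (faults so far: 4)
  step 8: ref 1 -> FAULT, evict 4, frames=[1,2,6] (faults so far: 5)
  step 9: ref 5 -> FAULT, evict 6, frames=[1,2,5] (faults so far: 6)
  step 10: ref 3 -> FAULT, evict 2, frames=[1,3,5] (faults so far: 7)
  step 11: ref 1 -> HIT, frames=[1,3,5] (faults so far: 7)
  step 12: ref 6 -> FAULT, evict 5, frames=[1,3,6] (faults so far: 8)
  step 13: ref 7 -> FAULT, evict 3, frames=[1,7,6] (faults so far: 9)
  LRU total faults: 9
--- Optimal ---
  step 0: ref 4 -> FAULT, frames=[4,-,-] (faults so far: 1)
  step 1: ref 3 -> FAULT, frames=[4,3,-] (faults so far: 2)
  step 2: ref 4 -> HIT, frames=[4,3,-] (faults so far: 2)
  step 3: ref 4 -> HIT, frames=[4,3,-] (faults so far: 2)
  step 4: ref 6 -> FAULT, frames=[4,3,6] (faults so far: 3)
  step 5: ref 6 -> HIT, frames=[4,3,6] (faults so far: 3)
  step 6: ref 6 -> HIT, frames=[4,3,6] (faults so far: 3)
  step 7: ref 2 -> FAULT, evict 4, frames=[2,3,6] (faults so far: 4)
  step 8: ref 1 -> FAULT, evict 2, frames=[1,3,6] (faults so far: 5)
  step 9: ref 5 -> FAULT, evict 6, frames=[1,3,5] (faults so far: 6)
  step 10: ref 3 -> HIT, frames=[1,3,5] (faults so far: 6)
  step 11: ref 1 -> HIT, frames=[1,3,5] (faults so far: 6)
  step 12: ref 6 -> FAULT, evict 1, frames=[6,3,5] (faults so far: 7)
  step 13: ref 7 -> FAULT, evict 3, frames=[6,7,5] (faults so far: 8)
  Optimal total faults: 8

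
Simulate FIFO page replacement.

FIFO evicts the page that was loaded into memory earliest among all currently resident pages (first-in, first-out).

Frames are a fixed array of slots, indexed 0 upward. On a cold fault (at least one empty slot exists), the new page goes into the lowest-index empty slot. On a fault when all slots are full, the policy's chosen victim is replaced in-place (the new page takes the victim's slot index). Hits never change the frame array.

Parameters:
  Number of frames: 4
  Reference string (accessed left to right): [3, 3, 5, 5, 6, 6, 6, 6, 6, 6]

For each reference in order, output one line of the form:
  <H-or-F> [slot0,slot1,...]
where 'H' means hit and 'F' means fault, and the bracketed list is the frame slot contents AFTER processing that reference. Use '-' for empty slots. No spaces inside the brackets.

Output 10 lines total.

F [3,-,-,-]
H [3,-,-,-]
F [3,5,-,-]
H [3,5,-,-]
F [3,5,6,-]
H [3,5,6,-]
H [3,5,6,-]
H [3,5,6,-]
H [3,5,6,-]
H [3,5,6,-]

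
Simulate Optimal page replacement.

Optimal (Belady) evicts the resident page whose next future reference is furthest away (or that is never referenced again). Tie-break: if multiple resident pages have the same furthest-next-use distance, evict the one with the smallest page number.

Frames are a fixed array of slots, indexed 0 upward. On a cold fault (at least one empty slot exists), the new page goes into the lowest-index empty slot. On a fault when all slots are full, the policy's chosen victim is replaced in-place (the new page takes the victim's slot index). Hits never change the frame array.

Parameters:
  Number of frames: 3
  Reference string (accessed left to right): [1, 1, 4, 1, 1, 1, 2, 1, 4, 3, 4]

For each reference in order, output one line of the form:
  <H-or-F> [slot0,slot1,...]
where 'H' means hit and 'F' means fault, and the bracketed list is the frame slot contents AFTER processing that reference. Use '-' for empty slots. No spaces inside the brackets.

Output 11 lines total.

F [1,-,-]
H [1,-,-]
F [1,4,-]
H [1,4,-]
H [1,4,-]
H [1,4,-]
F [1,4,2]
H [1,4,2]
H [1,4,2]
F [3,4,2]
H [3,4,2]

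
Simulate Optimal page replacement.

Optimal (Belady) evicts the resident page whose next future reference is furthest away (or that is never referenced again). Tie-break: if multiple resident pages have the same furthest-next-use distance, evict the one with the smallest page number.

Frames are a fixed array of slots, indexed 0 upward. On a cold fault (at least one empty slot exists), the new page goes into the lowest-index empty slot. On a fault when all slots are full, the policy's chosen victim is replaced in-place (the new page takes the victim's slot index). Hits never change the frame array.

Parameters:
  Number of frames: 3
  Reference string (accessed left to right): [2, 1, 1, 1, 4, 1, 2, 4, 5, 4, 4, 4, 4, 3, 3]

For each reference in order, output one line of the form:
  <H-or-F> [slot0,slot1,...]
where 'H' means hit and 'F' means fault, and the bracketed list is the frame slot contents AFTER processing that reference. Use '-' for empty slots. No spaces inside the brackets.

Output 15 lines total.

F [2,-,-]
F [2,1,-]
H [2,1,-]
H [2,1,-]
F [2,1,4]
H [2,1,4]
H [2,1,4]
H [2,1,4]
F [2,5,4]
H [2,5,4]
H [2,5,4]
H [2,5,4]
H [2,5,4]
F [3,5,4]
H [3,5,4]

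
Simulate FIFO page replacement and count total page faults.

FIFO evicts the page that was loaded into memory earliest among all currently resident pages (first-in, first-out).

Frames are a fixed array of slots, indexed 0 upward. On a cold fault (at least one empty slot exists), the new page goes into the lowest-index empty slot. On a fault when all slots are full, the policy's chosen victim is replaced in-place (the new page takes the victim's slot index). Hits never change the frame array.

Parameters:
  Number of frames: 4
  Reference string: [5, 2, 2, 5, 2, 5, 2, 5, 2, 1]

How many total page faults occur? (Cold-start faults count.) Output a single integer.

Step 0: ref 5 → FAULT, frames=[5,-,-,-]
Step 1: ref 2 → FAULT, frames=[5,2,-,-]
Step 2: ref 2 → HIT, frames=[5,2,-,-]
Step 3: ref 5 → HIT, frames=[5,2,-,-]
Step 4: ref 2 → HIT, frames=[5,2,-,-]
Step 5: ref 5 → HIT, frames=[5,2,-,-]
Step 6: ref 2 → HIT, frames=[5,2,-,-]
Step 7: ref 5 → HIT, frames=[5,2,-,-]
Step 8: ref 2 → HIT, frames=[5,2,-,-]
Step 9: ref 1 → FAULT, frames=[5,2,1,-]
Total faults: 3

Answer: 3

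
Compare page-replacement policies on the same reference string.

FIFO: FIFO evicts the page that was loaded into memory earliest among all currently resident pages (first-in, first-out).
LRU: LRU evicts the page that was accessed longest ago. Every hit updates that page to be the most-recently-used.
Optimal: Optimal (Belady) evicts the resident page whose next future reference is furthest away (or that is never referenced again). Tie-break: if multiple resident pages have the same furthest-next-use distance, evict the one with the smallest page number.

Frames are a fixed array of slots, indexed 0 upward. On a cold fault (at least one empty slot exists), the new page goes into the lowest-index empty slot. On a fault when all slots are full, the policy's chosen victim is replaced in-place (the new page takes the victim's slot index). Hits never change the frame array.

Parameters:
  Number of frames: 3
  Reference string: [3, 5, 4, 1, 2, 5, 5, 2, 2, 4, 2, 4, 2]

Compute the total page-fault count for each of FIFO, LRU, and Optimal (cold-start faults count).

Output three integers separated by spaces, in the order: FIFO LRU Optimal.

Answer: 7 7 5

Derivation:
--- FIFO ---
  step 0: ref 3 -> FAULT, frames=[3,-,-] (faults so far: 1)
  step 1: ref 5 -> FAULT, frames=[3,5,-] (faults so far: 2)
  step 2: ref 4 -> FAULT, frames=[3,5,4] (faults so far: 3)
  step 3: ref 1 -> FAULT, evict 3, frames=[1,5,4] (faults so far: 4)
  step 4: ref 2 -> FAULT, evict 5, frames=[1,2,4] (faults so far: 5)
  step 5: ref 5 -> FAULT, evict 4, frames=[1,2,5] (faults so far: 6)
  step 6: ref 5 -> HIT, frames=[1,2,5] (faults so far: 6)
  step 7: ref 2 -> HIT, frames=[1,2,5] (faults so far: 6)
  step 8: ref 2 -> HIT, frames=[1,2,5] (faults so far: 6)
  step 9: ref 4 -> FAULT, evict 1, frames=[4,2,5] (faults so far: 7)
  step 10: ref 2 -> HIT, frames=[4,2,5] (faults so far: 7)
  step 11: ref 4 -> HIT, frames=[4,2,5] (faults so far: 7)
  step 12: ref 2 -> HIT, frames=[4,2,5] (faults so far: 7)
  FIFO total faults: 7
--- LRU ---
  step 0: ref 3 -> FAULT, frames=[3,-,-] (faults so far: 1)
  step 1: ref 5 -> FAULT, frames=[3,5,-] (faults so far: 2)
  step 2: ref 4 -> FAULT, frames=[3,5,4] (faults so far: 3)
  step 3: ref 1 -> FAULT, evict 3, frames=[1,5,4] (faults so far: 4)
  step 4: ref 2 -> FAULT, evict 5, frames=[1,2,4] (faults so far: 5)
  step 5: ref 5 -> FAULT, evict 4, frames=[1,2,5] (faults so far: 6)
  step 6: ref 5 -> HIT, frames=[1,2,5] (faults so far: 6)
  step 7: ref 2 -> HIT, frames=[1,2,5] (faults so far: 6)
  step 8: ref 2 -> HIT, frames=[1,2,5] (faults so far: 6)
  step 9: ref 4 -> FAULT, evict 1, frames=[4,2,5] (faults so far: 7)
  step 10: ref 2 -> HIT, frames=[4,2,5] (faults so far: 7)
  step 11: ref 4 -> HIT, frames=[4,2,5] (faults so far: 7)
  step 12: ref 2 -> HIT, frames=[4,2,5] (faults so far: 7)
  LRU total faults: 7
--- Optimal ---
  step 0: ref 3 -> FAULT, frames=[3,-,-] (faults so far: 1)
  step 1: ref 5 -> FAULT, frames=[3,5,-] (faults so far: 2)
  step 2: ref 4 -> FAULT, frames=[3,5,4] (faults so far: 3)
  step 3: ref 1 -> FAULT, evict 3, frames=[1,5,4] (faults so far: 4)
  step 4: ref 2 -> FAULT, evict 1, frames=[2,5,4] (faults so far: 5)
  step 5: ref 5 -> HIT, frames=[2,5,4] (faults so far: 5)
  step 6: ref 5 -> HIT, frames=[2,5,4] (faults so far: 5)
  step 7: ref 2 -> HIT, frames=[2,5,4] (faults so far: 5)
  step 8: ref 2 -> HIT, frames=[2,5,4] (faults so far: 5)
  step 9: ref 4 -> HIT, frames=[2,5,4] (faults so far: 5)
  step 10: ref 2 -> HIT, frames=[2,5,4] (faults so far: 5)
  step 11: ref 4 -> HIT, frames=[2,5,4] (faults so far: 5)
  step 12: ref 2 -> HIT, frames=[2,5,4] (faults so far: 5)
  Optimal total faults: 5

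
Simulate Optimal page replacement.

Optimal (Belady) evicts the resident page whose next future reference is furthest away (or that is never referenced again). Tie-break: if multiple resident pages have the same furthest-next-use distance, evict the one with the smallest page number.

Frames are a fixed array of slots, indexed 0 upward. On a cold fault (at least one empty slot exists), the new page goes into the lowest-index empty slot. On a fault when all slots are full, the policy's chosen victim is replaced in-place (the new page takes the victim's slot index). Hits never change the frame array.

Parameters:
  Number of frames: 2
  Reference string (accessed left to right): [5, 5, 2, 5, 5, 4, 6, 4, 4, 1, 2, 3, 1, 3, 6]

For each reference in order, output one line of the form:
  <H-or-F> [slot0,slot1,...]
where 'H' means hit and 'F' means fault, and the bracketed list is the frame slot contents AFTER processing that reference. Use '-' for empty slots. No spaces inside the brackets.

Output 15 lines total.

F [5,-]
H [5,-]
F [5,2]
H [5,2]
H [5,2]
F [4,2]
F [4,6]
H [4,6]
H [4,6]
F [1,6]
F [1,2]
F [1,3]
H [1,3]
H [1,3]
F [6,3]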